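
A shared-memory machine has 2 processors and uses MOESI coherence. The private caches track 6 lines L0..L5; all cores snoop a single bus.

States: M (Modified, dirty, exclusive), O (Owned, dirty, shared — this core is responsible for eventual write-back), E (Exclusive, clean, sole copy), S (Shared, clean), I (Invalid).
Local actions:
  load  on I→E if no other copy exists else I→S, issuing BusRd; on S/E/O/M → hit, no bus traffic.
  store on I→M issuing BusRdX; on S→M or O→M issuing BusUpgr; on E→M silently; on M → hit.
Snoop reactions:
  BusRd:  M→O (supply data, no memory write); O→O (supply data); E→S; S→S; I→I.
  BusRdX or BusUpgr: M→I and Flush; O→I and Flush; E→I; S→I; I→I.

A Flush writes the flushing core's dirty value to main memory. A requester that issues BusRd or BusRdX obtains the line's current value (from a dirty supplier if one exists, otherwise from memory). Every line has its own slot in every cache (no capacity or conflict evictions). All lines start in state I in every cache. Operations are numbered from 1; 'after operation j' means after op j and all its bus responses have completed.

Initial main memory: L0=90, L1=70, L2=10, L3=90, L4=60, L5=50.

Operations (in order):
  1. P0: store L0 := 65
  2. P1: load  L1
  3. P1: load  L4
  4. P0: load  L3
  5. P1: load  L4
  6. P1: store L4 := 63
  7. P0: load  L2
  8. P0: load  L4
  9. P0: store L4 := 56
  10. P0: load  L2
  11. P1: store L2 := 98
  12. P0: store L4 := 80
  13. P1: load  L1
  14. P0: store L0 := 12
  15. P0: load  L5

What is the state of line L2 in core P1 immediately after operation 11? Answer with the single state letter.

state = M

  op1 P0: store L0 := 65 → M/I on L0; bus BusRdX; mem=90
  op2 P1: load  L1 → I/E on L1; bus BusRd; mem=70
  op3 P1: load  L4 → I/E on L4; bus BusRd; mem=60
  op4 P0: load  L3 → E/I on L3; bus BusRd; mem=90
  op5 P1: load  L4 → I/E on L4; bus (none); mem=60
  op6 P1: store L4 := 63 → I/M on L4; bus (none); mem=60
  op7 P0: load  L2 → E/I on L2; bus BusRd; mem=10
  op8 P0: load  L4 → S/O on L4; bus BusRd; mem=60
  op9 P0: store L4 := 56 → M/I on L4; bus BusUpgr Flush; mem=63
  op10 P0: load  L2 → E/I on L2; bus (none); mem=10
  op11 P1: store L2 := 98 → I/M on L2; bus BusRdX; mem=10
  op12 P0: store L4 := 80 → M/I on L4; bus (none); mem=63
  op13 P1: load  L1 → I/E on L1; bus (none); mem=70
  op14 P0: store L0 := 12 → M/I on L0; bus (none); mem=90
  op15 P0: load  L5 → E/I on L5; bus BusRd; mem=50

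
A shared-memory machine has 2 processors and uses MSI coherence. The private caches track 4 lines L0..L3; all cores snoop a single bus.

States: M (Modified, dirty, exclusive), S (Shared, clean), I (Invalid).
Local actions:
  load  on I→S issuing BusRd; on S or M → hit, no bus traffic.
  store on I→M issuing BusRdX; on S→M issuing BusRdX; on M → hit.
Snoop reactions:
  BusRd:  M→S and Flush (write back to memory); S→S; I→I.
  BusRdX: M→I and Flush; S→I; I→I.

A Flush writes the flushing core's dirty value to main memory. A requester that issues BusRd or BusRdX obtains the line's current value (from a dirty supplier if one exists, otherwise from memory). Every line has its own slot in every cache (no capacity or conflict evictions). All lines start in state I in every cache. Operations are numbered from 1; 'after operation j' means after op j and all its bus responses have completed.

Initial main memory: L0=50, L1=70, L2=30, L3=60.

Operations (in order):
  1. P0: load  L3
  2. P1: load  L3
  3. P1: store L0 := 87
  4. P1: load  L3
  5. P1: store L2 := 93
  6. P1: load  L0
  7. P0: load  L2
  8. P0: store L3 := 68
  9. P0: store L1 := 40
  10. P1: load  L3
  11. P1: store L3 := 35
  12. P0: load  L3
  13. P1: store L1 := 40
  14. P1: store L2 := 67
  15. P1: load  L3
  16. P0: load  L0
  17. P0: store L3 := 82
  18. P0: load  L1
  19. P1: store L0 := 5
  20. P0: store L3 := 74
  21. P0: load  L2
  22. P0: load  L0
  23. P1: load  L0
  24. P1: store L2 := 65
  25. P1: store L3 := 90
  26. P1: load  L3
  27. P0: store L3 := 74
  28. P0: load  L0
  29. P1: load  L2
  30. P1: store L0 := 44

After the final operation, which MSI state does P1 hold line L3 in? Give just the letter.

step 1: P0: load  L3  ⟶  SI  (L3)  txn=BusRd  M[L3]=60
step 2: P1: load  L3  ⟶  SS  (L3)  txn=BusRd  M[L3]=60
step 3: P1: store L0 := 87  ⟶  IM  (L0)  txn=BusRdX  M[L0]=50
step 4: P1: load  L3  ⟶  SS  (L3)  txn=∅  M[L3]=60
step 5: P1: store L2 := 93  ⟶  IM  (L2)  txn=BusRdX  M[L2]=30
step 6: P1: load  L0  ⟶  IM  (L0)  txn=∅  M[L0]=50
step 7: P0: load  L2  ⟶  SS  (L2)  txn=BusRd+Flush  M[L2]=93
step 8: P0: store L3 := 68  ⟶  MI  (L3)  txn=BusRdX  M[L3]=60
step 9: P0: store L1 := 40  ⟶  MI  (L1)  txn=BusRdX  M[L1]=70
step 10: P1: load  L3  ⟶  SS  (L3)  txn=BusRd+Flush  M[L3]=68
step 11: P1: store L3 := 35  ⟶  IM  (L3)  txn=BusRdX  M[L3]=68
step 12: P0: load  L3  ⟶  SS  (L3)  txn=BusRd+Flush  M[L3]=35
step 13: P1: store L1 := 40  ⟶  IM  (L1)  txn=BusRdX+Flush  M[L1]=40
step 14: P1: store L2 := 67  ⟶  IM  (L2)  txn=BusRdX  M[L2]=93
step 15: P1: load  L3  ⟶  SS  (L3)  txn=∅  M[L3]=35
step 16: P0: load  L0  ⟶  SS  (L0)  txn=BusRd+Flush  M[L0]=87
step 17: P0: store L3 := 82  ⟶  MI  (L3)  txn=BusRdX  M[L3]=35
step 18: P0: load  L1  ⟶  SS  (L1)  txn=BusRd+Flush  M[L1]=40
step 19: P1: store L0 := 5  ⟶  IM  (L0)  txn=BusRdX  M[L0]=87
step 20: P0: store L3 := 74  ⟶  MI  (L3)  txn=∅  M[L3]=35
step 21: P0: load  L2  ⟶  SS  (L2)  txn=BusRd+Flush  M[L2]=67
step 22: P0: load  L0  ⟶  SS  (L0)  txn=BusRd+Flush  M[L0]=5
step 23: P1: load  L0  ⟶  SS  (L0)  txn=∅  M[L0]=5
step 24: P1: store L2 := 65  ⟶  IM  (L2)  txn=BusRdX  M[L2]=67
step 25: P1: store L3 := 90  ⟶  IM  (L3)  txn=BusRdX+Flush  M[L3]=74
step 26: P1: load  L3  ⟶  IM  (L3)  txn=∅  M[L3]=74
step 27: P0: store L3 := 74  ⟶  MI  (L3)  txn=BusRdX+Flush  M[L3]=90
step 28: P0: load  L0  ⟶  SS  (L0)  txn=∅  M[L0]=5
step 29: P1: load  L2  ⟶  IM  (L2)  txn=∅  M[L2]=67
step 30: P1: store L0 := 44  ⟶  IM  (L0)  txn=BusRdX  M[L0]=5

state = I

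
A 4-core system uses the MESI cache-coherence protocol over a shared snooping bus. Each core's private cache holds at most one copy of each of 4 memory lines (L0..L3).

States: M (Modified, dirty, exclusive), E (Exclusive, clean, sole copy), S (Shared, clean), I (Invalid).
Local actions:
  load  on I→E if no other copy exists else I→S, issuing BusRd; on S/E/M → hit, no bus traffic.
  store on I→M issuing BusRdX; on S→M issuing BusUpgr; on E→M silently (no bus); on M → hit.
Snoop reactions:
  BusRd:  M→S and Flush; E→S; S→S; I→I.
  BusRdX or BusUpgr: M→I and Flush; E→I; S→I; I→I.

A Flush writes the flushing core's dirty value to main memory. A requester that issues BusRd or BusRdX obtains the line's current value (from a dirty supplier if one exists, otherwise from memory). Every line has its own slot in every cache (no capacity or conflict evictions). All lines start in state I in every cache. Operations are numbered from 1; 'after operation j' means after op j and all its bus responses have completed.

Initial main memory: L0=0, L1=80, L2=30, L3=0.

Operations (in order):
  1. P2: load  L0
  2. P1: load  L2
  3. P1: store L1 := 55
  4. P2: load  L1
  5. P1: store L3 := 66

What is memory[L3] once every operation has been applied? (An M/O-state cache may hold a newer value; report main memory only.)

step 1: P2: load  L0  ⟶  IIEI  (L0)  txn=BusRd  M[L0]=0
step 2: P1: load  L2  ⟶  IEII  (L2)  txn=BusRd  M[L2]=30
step 3: P1: store L1 := 55  ⟶  IMII  (L1)  txn=BusRdX  M[L1]=80
step 4: P2: load  L1  ⟶  ISSI  (L1)  txn=BusRd+Flush  M[L1]=55
step 5: P1: store L3 := 66  ⟶  IMII  (L3)  txn=BusRdX  M[L3]=0

memory[L3] = 0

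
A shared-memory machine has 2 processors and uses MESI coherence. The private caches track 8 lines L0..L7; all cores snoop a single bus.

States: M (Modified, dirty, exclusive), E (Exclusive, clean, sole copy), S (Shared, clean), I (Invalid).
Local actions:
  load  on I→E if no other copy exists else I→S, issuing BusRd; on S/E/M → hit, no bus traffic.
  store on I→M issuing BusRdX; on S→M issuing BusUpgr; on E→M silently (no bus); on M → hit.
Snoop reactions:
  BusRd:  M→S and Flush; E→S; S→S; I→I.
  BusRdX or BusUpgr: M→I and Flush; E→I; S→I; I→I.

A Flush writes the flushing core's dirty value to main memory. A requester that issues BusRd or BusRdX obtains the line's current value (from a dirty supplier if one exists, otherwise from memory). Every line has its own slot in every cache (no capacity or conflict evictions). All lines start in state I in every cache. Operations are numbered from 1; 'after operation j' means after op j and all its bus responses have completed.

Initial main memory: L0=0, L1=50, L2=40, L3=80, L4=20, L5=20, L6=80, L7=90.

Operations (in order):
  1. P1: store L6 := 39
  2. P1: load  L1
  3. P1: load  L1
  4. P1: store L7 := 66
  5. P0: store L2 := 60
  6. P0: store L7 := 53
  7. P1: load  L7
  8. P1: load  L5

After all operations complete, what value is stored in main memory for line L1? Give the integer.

memory[L1] = 50

step 1: P1: store L6 := 39  ⟶  IM  (L6)  txn=BusRdX  M[L6]=80
step 2: P1: load  L1  ⟶  IE  (L1)  txn=BusRd  M[L1]=50
step 3: P1: load  L1  ⟶  IE  (L1)  txn=∅  M[L1]=50
step 4: P1: store L7 := 66  ⟶  IM  (L7)  txn=BusRdX  M[L7]=90
step 5: P0: store L2 := 60  ⟶  MI  (L2)  txn=BusRdX  M[L2]=40
step 6: P0: store L7 := 53  ⟶  MI  (L7)  txn=BusRdX+Flush  M[L7]=66
step 7: P1: load  L7  ⟶  SS  (L7)  txn=BusRd+Flush  M[L7]=53
step 8: P1: load  L5  ⟶  IE  (L5)  txn=BusRd  M[L5]=20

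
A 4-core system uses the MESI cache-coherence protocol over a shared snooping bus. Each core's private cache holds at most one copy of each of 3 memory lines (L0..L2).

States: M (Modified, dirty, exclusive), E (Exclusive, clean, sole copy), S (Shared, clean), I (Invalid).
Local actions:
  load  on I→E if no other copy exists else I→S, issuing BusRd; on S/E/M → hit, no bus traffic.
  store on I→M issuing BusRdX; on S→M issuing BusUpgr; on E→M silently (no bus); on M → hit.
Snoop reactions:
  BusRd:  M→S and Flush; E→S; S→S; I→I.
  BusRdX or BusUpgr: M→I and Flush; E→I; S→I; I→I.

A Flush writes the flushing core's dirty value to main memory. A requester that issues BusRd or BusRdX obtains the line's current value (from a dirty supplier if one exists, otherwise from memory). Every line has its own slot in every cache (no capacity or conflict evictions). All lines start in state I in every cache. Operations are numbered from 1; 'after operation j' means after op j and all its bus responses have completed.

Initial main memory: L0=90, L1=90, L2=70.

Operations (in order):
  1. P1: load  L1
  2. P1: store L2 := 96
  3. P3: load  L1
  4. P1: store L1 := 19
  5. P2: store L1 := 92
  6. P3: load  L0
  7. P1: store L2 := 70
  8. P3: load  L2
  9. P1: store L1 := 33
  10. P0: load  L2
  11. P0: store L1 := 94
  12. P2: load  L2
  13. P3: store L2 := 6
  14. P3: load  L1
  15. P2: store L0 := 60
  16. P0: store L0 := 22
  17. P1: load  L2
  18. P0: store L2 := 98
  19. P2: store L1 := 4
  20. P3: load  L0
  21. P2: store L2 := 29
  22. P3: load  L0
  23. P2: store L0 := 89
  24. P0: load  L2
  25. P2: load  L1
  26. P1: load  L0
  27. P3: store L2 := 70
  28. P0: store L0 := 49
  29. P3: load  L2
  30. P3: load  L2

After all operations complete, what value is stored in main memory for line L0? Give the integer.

1. P1: load  L1  bus=[BusRd]  L1: P0=I P1=E P2=I P3=I  mem[L1]=90
2. P1: store L2 := 96  bus=[BusRdX]  L2: P0=I P1=M P2=I P3=I  mem[L2]=70
3. P3: load  L1  bus=[BusRd]  L1: P0=I P1=S P2=I P3=S  mem[L1]=90
4. P1: store L1 := 19  bus=[BusUpgr]  L1: P0=I P1=M P2=I P3=I  mem[L1]=90
5. P2: store L1 := 92  bus=[BusRdX,Flush]  L1: P0=I P1=I P2=M P3=I  mem[L1]=19
6. P3: load  L0  bus=[BusRd]  L0: P0=I P1=I P2=I P3=E  mem[L0]=90
7. P1: store L2 := 70  bus=[-]  L2: P0=I P1=M P2=I P3=I  mem[L2]=70
8. P3: load  L2  bus=[BusRd,Flush]  L2: P0=I P1=S P2=I P3=S  mem[L2]=70
9. P1: store L1 := 33  bus=[BusRdX,Flush]  L1: P0=I P1=M P2=I P3=I  mem[L1]=92
10. P0: load  L2  bus=[BusRd]  L2: P0=S P1=S P2=I P3=S  mem[L2]=70
11. P0: store L1 := 94  bus=[BusRdX,Flush]  L1: P0=M P1=I P2=I P3=I  mem[L1]=33
12. P2: load  L2  bus=[BusRd]  L2: P0=S P1=S P2=S P3=S  mem[L2]=70
13. P3: store L2 := 6  bus=[BusUpgr]  L2: P0=I P1=I P2=I P3=M  mem[L2]=70
14. P3: load  L1  bus=[BusRd,Flush]  L1: P0=S P1=I P2=I P3=S  mem[L1]=94
15. P2: store L0 := 60  bus=[BusRdX]  L0: P0=I P1=I P2=M P3=I  mem[L0]=90
16. P0: store L0 := 22  bus=[BusRdX,Flush]  L0: P0=M P1=I P2=I P3=I  mem[L0]=60
17. P1: load  L2  bus=[BusRd,Flush]  L2: P0=I P1=S P2=I P3=S  mem[L2]=6
18. P0: store L2 := 98  bus=[BusRdX]  L2: P0=M P1=I P2=I P3=I  mem[L2]=6
19. P2: store L1 := 4  bus=[BusRdX]  L1: P0=I P1=I P2=M P3=I  mem[L1]=94
20. P3: load  L0  bus=[BusRd,Flush]  L0: P0=S P1=I P2=I P3=S  mem[L0]=22
21. P2: store L2 := 29  bus=[BusRdX,Flush]  L2: P0=I P1=I P2=M P3=I  mem[L2]=98
22. P3: load  L0  bus=[-]  L0: P0=S P1=I P2=I P3=S  mem[L0]=22
23. P2: store L0 := 89  bus=[BusRdX]  L0: P0=I P1=I P2=M P3=I  mem[L0]=22
24. P0: load  L2  bus=[BusRd,Flush]  L2: P0=S P1=I P2=S P3=I  mem[L2]=29
25. P2: load  L1  bus=[-]  L1: P0=I P1=I P2=M P3=I  mem[L1]=94
26. P1: load  L0  bus=[BusRd,Flush]  L0: P0=I P1=S P2=S P3=I  mem[L0]=89
27. P3: store L2 := 70  bus=[BusRdX]  L2: P0=I P1=I P2=I P3=M  mem[L2]=29
28. P0: store L0 := 49  bus=[BusRdX]  L0: P0=M P1=I P2=I P3=I  mem[L0]=89
29. P3: load  L2  bus=[-]  L2: P0=I P1=I P2=I P3=M  mem[L2]=29
30. P3: load  L2  bus=[-]  L2: P0=I P1=I P2=I P3=M  mem[L2]=29

memory[L0] = 89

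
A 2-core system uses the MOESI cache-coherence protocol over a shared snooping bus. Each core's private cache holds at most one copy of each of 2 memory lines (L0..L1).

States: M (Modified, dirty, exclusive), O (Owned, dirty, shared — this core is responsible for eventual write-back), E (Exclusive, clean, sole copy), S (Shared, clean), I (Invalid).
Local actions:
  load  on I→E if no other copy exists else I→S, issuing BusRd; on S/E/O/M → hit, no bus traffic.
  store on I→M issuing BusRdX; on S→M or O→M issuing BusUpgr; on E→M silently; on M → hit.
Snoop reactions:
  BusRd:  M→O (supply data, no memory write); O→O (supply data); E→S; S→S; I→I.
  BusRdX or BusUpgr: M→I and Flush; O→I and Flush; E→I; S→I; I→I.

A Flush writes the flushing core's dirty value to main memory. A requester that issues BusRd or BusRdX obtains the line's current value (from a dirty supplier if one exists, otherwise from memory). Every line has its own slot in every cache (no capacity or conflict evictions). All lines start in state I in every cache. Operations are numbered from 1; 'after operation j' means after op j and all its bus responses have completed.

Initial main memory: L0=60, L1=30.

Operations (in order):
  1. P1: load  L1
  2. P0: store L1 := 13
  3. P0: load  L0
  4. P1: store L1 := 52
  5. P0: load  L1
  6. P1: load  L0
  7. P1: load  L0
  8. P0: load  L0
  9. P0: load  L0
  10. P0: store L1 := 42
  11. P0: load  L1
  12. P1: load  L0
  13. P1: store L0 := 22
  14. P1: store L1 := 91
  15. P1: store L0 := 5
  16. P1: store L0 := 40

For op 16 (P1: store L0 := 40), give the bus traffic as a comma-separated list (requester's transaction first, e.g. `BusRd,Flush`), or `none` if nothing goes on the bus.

bus = none

step 1: P1: load  L1  ⟶  IE  (L1)  txn=BusRd  M[L1]=30
step 2: P0: store L1 := 13  ⟶  MI  (L1)  txn=BusRdX  M[L1]=30
step 3: P0: load  L0  ⟶  EI  (L0)  txn=BusRd  M[L0]=60
step 4: P1: store L1 := 52  ⟶  IM  (L1)  txn=BusRdX+Flush  M[L1]=13
step 5: P0: load  L1  ⟶  SO  (L1)  txn=BusRd  M[L1]=13
step 6: P1: load  L0  ⟶  SS  (L0)  txn=BusRd  M[L0]=60
step 7: P1: load  L0  ⟶  SS  (L0)  txn=∅  M[L0]=60
step 8: P0: load  L0  ⟶  SS  (L0)  txn=∅  M[L0]=60
step 9: P0: load  L0  ⟶  SS  (L0)  txn=∅  M[L0]=60
step 10: P0: store L1 := 42  ⟶  MI  (L1)  txn=BusUpgr+Flush  M[L1]=52
step 11: P0: load  L1  ⟶  MI  (L1)  txn=∅  M[L1]=52
step 12: P1: load  L0  ⟶  SS  (L0)  txn=∅  M[L0]=60
step 13: P1: store L0 := 22  ⟶  IM  (L0)  txn=BusUpgr  M[L0]=60
step 14: P1: store L1 := 91  ⟶  IM  (L1)  txn=BusRdX+Flush  M[L1]=42
step 15: P1: store L0 := 5  ⟶  IM  (L0)  txn=∅  M[L0]=60
step 16: P1: store L0 := 40  ⟶  IM  (L0)  txn=∅  M[L0]=60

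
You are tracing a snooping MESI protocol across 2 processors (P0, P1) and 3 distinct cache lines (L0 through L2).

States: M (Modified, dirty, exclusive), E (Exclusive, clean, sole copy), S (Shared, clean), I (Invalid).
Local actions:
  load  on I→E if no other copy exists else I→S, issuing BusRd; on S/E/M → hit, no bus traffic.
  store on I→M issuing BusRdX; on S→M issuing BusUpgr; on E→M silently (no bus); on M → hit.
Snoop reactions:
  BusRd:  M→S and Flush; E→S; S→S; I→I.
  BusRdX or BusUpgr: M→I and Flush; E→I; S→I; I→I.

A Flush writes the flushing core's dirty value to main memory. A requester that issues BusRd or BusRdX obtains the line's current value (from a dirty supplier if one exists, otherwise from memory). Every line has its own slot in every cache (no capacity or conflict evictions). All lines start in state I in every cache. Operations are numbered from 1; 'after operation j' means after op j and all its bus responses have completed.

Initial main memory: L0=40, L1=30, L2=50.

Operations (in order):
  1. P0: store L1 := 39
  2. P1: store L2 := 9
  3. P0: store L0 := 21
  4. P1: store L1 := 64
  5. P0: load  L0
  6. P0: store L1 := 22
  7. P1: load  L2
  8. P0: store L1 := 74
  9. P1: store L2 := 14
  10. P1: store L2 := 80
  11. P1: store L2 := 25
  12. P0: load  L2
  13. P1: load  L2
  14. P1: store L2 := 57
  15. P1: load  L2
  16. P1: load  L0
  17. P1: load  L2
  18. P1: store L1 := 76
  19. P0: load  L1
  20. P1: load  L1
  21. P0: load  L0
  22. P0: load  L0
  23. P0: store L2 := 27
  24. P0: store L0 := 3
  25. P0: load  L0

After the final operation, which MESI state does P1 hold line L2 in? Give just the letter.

state = I

  op1 P0: store L1 := 39 → M/I on L1; bus BusRdX; mem=30
  op2 P1: store L2 := 9 → I/M on L2; bus BusRdX; mem=50
  op3 P0: store L0 := 21 → M/I on L0; bus BusRdX; mem=40
  op4 P1: store L1 := 64 → I/M on L1; bus BusRdX Flush; mem=39
  op5 P0: load  L0 → M/I on L0; bus (none); mem=40
  op6 P0: store L1 := 22 → M/I on L1; bus BusRdX Flush; mem=64
  op7 P1: load  L2 → I/M on L2; bus (none); mem=50
  op8 P0: store L1 := 74 → M/I on L1; bus (none); mem=64
  op9 P1: store L2 := 14 → I/M on L2; bus (none); mem=50
  op10 P1: store L2 := 80 → I/M on L2; bus (none); mem=50
  op11 P1: store L2 := 25 → I/M on L2; bus (none); mem=50
  op12 P0: load  L2 → S/S on L2; bus BusRd Flush; mem=25
  op13 P1: load  L2 → S/S on L2; bus (none); mem=25
  op14 P1: store L2 := 57 → I/M on L2; bus BusUpgr; mem=25
  op15 P1: load  L2 → I/M on L2; bus (none); mem=25
  op16 P1: load  L0 → S/S on L0; bus BusRd Flush; mem=21
  op17 P1: load  L2 → I/M on L2; bus (none); mem=25
  op18 P1: store L1 := 76 → I/M on L1; bus BusRdX Flush; mem=74
  op19 P0: load  L1 → S/S on L1; bus BusRd Flush; mem=76
  op20 P1: load  L1 → S/S on L1; bus (none); mem=76
  op21 P0: load  L0 → S/S on L0; bus (none); mem=21
  op22 P0: load  L0 → S/S on L0; bus (none); mem=21
  op23 P0: store L2 := 27 → M/I on L2; bus BusRdX Flush; mem=57
  op24 P0: store L0 := 3 → M/I on L0; bus BusUpgr; mem=21
  op25 P0: load  L0 → M/I on L0; bus (none); mem=21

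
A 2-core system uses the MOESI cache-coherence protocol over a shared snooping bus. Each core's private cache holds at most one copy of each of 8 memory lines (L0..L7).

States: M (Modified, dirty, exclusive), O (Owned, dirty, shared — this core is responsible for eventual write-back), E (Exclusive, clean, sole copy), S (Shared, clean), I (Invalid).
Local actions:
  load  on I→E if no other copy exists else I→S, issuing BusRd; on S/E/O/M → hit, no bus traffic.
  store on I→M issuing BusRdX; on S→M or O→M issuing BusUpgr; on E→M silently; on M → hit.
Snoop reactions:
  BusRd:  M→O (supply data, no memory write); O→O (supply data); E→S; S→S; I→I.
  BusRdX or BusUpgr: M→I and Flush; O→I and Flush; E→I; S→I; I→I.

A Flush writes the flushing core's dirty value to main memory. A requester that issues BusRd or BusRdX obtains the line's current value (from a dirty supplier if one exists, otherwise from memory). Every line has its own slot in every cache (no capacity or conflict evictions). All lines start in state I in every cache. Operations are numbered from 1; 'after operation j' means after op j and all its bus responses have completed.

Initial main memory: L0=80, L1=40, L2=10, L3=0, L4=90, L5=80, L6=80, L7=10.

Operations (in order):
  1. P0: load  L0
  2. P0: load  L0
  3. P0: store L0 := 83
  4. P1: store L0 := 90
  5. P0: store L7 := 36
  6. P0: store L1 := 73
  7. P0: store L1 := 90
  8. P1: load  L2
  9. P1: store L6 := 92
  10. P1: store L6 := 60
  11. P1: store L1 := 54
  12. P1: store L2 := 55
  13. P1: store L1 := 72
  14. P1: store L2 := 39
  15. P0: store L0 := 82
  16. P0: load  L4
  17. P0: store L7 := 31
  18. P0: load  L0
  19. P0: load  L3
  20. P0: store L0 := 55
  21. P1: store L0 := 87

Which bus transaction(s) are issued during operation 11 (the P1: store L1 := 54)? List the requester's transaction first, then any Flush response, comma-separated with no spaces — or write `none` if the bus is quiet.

1. P0: load  L0  bus=[BusRd]  L0: P0=E P1=I  mem[L0]=80
2. P0: load  L0  bus=[-]  L0: P0=E P1=I  mem[L0]=80
3. P0: store L0 := 83  bus=[-]  L0: P0=M P1=I  mem[L0]=80
4. P1: store L0 := 90  bus=[BusRdX,Flush]  L0: P0=I P1=M  mem[L0]=83
5. P0: store L7 := 36  bus=[BusRdX]  L7: P0=M P1=I  mem[L7]=10
6. P0: store L1 := 73  bus=[BusRdX]  L1: P0=M P1=I  mem[L1]=40
7. P0: store L1 := 90  bus=[-]  L1: P0=M P1=I  mem[L1]=40
8. P1: load  L2  bus=[BusRd]  L2: P0=I P1=E  mem[L2]=10
9. P1: store L6 := 92  bus=[BusRdX]  L6: P0=I P1=M  mem[L6]=80
10. P1: store L6 := 60  bus=[-]  L6: P0=I P1=M  mem[L6]=80
11. P1: store L1 := 54  bus=[BusRdX,Flush]  L1: P0=I P1=M  mem[L1]=90
12. P1: store L2 := 55  bus=[-]  L2: P0=I P1=M  mem[L2]=10
13. P1: store L1 := 72  bus=[-]  L1: P0=I P1=M  mem[L1]=90
14. P1: store L2 := 39  bus=[-]  L2: P0=I P1=M  mem[L2]=10
15. P0: store L0 := 82  bus=[BusRdX,Flush]  L0: P0=M P1=I  mem[L0]=90
16. P0: load  L4  bus=[BusRd]  L4: P0=E P1=I  mem[L4]=90
17. P0: store L7 := 31  bus=[-]  L7: P0=M P1=I  mem[L7]=10
18. P0: load  L0  bus=[-]  L0: P0=M P1=I  mem[L0]=90
19. P0: load  L3  bus=[BusRd]  L3: P0=E P1=I  mem[L3]=0
20. P0: store L0 := 55  bus=[-]  L0: P0=M P1=I  mem[L0]=90
21. P1: store L0 := 87  bus=[BusRdX,Flush]  L0: P0=I P1=M  mem[L0]=55

bus = BusRdX,Flush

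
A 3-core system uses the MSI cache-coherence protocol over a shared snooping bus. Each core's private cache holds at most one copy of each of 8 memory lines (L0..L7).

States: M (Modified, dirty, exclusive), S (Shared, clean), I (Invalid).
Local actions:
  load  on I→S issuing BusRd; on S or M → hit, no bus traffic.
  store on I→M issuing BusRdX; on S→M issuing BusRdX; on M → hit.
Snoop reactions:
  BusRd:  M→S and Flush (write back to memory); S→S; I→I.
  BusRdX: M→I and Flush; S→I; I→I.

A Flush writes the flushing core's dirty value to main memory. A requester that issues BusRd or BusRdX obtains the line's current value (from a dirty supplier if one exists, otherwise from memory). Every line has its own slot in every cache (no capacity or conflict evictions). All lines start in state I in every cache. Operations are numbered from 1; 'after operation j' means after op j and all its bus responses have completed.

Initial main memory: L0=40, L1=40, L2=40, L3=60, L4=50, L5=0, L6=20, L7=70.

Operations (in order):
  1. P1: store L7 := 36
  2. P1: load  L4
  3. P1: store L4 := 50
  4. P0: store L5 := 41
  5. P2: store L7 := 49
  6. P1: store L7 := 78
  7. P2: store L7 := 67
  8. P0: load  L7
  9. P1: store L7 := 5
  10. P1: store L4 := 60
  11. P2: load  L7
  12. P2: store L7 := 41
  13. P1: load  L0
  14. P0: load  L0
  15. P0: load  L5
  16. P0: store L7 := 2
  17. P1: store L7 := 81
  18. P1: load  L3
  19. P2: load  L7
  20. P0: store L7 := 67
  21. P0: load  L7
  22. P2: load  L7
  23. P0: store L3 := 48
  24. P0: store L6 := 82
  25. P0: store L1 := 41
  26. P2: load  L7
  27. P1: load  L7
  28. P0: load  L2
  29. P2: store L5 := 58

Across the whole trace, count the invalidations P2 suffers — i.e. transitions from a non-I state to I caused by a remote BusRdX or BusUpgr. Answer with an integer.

1. P1: store L7 := 36  bus=[BusRdX]  L7: P0=I P1=M P2=I  mem[L7]=70
2. P1: load  L4  bus=[BusRd]  L4: P0=I P1=S P2=I  mem[L4]=50
3. P1: store L4 := 50  bus=[BusRdX]  L4: P0=I P1=M P2=I  mem[L4]=50
4. P0: store L5 := 41  bus=[BusRdX]  L5: P0=M P1=I P2=I  mem[L5]=0
5. P2: store L7 := 49  bus=[BusRdX,Flush]  L7: P0=I P1=I P2=M  mem[L7]=36
6. P1: store L7 := 78  bus=[BusRdX,Flush]  L7: P0=I P1=M P2=I  mem[L7]=49
7. P2: store L7 := 67  bus=[BusRdX,Flush]  L7: P0=I P1=I P2=M  mem[L7]=78
8. P0: load  L7  bus=[BusRd,Flush]  L7: P0=S P1=I P2=S  mem[L7]=67
9. P1: store L7 := 5  bus=[BusRdX]  L7: P0=I P1=M P2=I  mem[L7]=67
10. P1: store L4 := 60  bus=[-]  L4: P0=I P1=M P2=I  mem[L4]=50
11. P2: load  L7  bus=[BusRd,Flush]  L7: P0=I P1=S P2=S  mem[L7]=5
12. P2: store L7 := 41  bus=[BusRdX]  L7: P0=I P1=I P2=M  mem[L7]=5
13. P1: load  L0  bus=[BusRd]  L0: P0=I P1=S P2=I  mem[L0]=40
14. P0: load  L0  bus=[BusRd]  L0: P0=S P1=S P2=I  mem[L0]=40
15. P0: load  L5  bus=[-]  L5: P0=M P1=I P2=I  mem[L5]=0
16. P0: store L7 := 2  bus=[BusRdX,Flush]  L7: P0=M P1=I P2=I  mem[L7]=41
17. P1: store L7 := 81  bus=[BusRdX,Flush]  L7: P0=I P1=M P2=I  mem[L7]=2
18. P1: load  L3  bus=[BusRd]  L3: P0=I P1=S P2=I  mem[L3]=60
19. P2: load  L7  bus=[BusRd,Flush]  L7: P0=I P1=S P2=S  mem[L7]=81
20. P0: store L7 := 67  bus=[BusRdX]  L7: P0=M P1=I P2=I  mem[L7]=81
21. P0: load  L7  bus=[-]  L7: P0=M P1=I P2=I  mem[L7]=81
22. P2: load  L7  bus=[BusRd,Flush]  L7: P0=S P1=I P2=S  mem[L7]=67
23. P0: store L3 := 48  bus=[BusRdX]  L3: P0=M P1=I P2=I  mem[L3]=60
24. P0: store L6 := 82  bus=[BusRdX]  L6: P0=M P1=I P2=I  mem[L6]=20
25. P0: store L1 := 41  bus=[BusRdX]  L1: P0=M P1=I P2=I  mem[L1]=40
26. P2: load  L7  bus=[-]  L7: P0=S P1=I P2=S  mem[L7]=67
27. P1: load  L7  bus=[BusRd]  L7: P0=S P1=S P2=S  mem[L7]=67
28. P0: load  L2  bus=[BusRd]  L2: P0=S P1=I P2=I  mem[L2]=40
29. P2: store L5 := 58  bus=[BusRdX,Flush]  L5: P0=I P1=I P2=M  mem[L5]=41

invalidations = 4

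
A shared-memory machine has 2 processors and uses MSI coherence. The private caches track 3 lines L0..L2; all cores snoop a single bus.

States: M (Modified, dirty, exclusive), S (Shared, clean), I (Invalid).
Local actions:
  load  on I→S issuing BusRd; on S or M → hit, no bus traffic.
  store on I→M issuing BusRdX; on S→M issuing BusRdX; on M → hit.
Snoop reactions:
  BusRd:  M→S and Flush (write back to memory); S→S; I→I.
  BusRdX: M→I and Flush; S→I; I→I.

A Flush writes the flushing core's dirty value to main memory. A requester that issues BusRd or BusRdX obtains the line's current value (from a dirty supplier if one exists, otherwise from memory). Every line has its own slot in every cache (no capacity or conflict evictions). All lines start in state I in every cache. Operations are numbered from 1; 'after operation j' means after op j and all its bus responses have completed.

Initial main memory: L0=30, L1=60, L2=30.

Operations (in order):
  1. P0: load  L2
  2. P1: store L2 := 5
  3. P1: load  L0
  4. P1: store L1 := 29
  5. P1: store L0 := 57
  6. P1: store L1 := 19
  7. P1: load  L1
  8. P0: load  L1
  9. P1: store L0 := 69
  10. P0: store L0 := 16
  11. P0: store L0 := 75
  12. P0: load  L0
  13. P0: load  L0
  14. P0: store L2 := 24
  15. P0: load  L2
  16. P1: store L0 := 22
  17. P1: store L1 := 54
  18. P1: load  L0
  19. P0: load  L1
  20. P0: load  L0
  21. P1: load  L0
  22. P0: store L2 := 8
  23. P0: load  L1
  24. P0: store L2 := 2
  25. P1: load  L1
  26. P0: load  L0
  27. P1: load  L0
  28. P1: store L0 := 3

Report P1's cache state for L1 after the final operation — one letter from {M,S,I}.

state = S

1. P0: load  L2  bus=[BusRd]  L2: P0=S P1=I  mem[L2]=30
2. P1: store L2 := 5  bus=[BusRdX]  L2: P0=I P1=M  mem[L2]=30
3. P1: load  L0  bus=[BusRd]  L0: P0=I P1=S  mem[L0]=30
4. P1: store L1 := 29  bus=[BusRdX]  L1: P0=I P1=M  mem[L1]=60
5. P1: store L0 := 57  bus=[BusRdX]  L0: P0=I P1=M  mem[L0]=30
6. P1: store L1 := 19  bus=[-]  L1: P0=I P1=M  mem[L1]=60
7. P1: load  L1  bus=[-]  L1: P0=I P1=M  mem[L1]=60
8. P0: load  L1  bus=[BusRd,Flush]  L1: P0=S P1=S  mem[L1]=19
9. P1: store L0 := 69  bus=[-]  L0: P0=I P1=M  mem[L0]=30
10. P0: store L0 := 16  bus=[BusRdX,Flush]  L0: P0=M P1=I  mem[L0]=69
11. P0: store L0 := 75  bus=[-]  L0: P0=M P1=I  mem[L0]=69
12. P0: load  L0  bus=[-]  L0: P0=M P1=I  mem[L0]=69
13. P0: load  L0  bus=[-]  L0: P0=M P1=I  mem[L0]=69
14. P0: store L2 := 24  bus=[BusRdX,Flush]  L2: P0=M P1=I  mem[L2]=5
15. P0: load  L2  bus=[-]  L2: P0=M P1=I  mem[L2]=5
16. P1: store L0 := 22  bus=[BusRdX,Flush]  L0: P0=I P1=M  mem[L0]=75
17. P1: store L1 := 54  bus=[BusRdX]  L1: P0=I P1=M  mem[L1]=19
18. P1: load  L0  bus=[-]  L0: P0=I P1=M  mem[L0]=75
19. P0: load  L1  bus=[BusRd,Flush]  L1: P0=S P1=S  mem[L1]=54
20. P0: load  L0  bus=[BusRd,Flush]  L0: P0=S P1=S  mem[L0]=22
21. P1: load  L0  bus=[-]  L0: P0=S P1=S  mem[L0]=22
22. P0: store L2 := 8  bus=[-]  L2: P0=M P1=I  mem[L2]=5
23. P0: load  L1  bus=[-]  L1: P0=S P1=S  mem[L1]=54
24. P0: store L2 := 2  bus=[-]  L2: P0=M P1=I  mem[L2]=5
25. P1: load  L1  bus=[-]  L1: P0=S P1=S  mem[L1]=54
26. P0: load  L0  bus=[-]  L0: P0=S P1=S  mem[L0]=22
27. P1: load  L0  bus=[-]  L0: P0=S P1=S  mem[L0]=22
28. P1: store L0 := 3  bus=[BusRdX]  L0: P0=I P1=M  mem[L0]=22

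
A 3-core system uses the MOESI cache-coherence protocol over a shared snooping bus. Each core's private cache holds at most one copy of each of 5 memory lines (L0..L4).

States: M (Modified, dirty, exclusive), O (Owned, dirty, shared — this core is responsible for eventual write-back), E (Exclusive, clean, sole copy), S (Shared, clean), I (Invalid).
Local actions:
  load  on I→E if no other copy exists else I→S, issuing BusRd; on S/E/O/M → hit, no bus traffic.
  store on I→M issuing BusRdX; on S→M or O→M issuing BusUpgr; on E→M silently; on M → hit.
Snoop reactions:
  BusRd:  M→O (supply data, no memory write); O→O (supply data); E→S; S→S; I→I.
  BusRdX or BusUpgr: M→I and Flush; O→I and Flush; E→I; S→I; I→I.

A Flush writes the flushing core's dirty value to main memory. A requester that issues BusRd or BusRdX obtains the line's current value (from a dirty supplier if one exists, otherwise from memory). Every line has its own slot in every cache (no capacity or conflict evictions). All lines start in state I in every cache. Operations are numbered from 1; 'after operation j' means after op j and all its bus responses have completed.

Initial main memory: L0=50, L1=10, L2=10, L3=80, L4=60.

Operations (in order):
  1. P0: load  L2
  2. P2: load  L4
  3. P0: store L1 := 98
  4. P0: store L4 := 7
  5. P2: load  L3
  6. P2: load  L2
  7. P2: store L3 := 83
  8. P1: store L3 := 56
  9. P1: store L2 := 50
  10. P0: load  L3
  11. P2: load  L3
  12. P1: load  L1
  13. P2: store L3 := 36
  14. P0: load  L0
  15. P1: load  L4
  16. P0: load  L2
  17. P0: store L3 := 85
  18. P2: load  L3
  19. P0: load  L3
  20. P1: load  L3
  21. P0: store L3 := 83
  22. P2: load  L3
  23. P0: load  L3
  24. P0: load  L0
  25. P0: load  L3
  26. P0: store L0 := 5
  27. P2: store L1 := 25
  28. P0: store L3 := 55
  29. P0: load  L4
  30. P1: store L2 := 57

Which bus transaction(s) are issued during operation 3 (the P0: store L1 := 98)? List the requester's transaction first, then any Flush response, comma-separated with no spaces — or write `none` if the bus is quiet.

1. P0: load  L2  bus=[BusRd]  L2: P0=E P1=I P2=I  mem[L2]=10
2. P2: load  L4  bus=[BusRd]  L4: P0=I P1=I P2=E  mem[L4]=60
3. P0: store L1 := 98  bus=[BusRdX]  L1: P0=M P1=I P2=I  mem[L1]=10
4. P0: store L4 := 7  bus=[BusRdX]  L4: P0=M P1=I P2=I  mem[L4]=60
5. P2: load  L3  bus=[BusRd]  L3: P0=I P1=I P2=E  mem[L3]=80
6. P2: load  L2  bus=[BusRd]  L2: P0=S P1=I P2=S  mem[L2]=10
7. P2: store L3 := 83  bus=[-]  L3: P0=I P1=I P2=M  mem[L3]=80
8. P1: store L3 := 56  bus=[BusRdX,Flush]  L3: P0=I P1=M P2=I  mem[L3]=83
9. P1: store L2 := 50  bus=[BusRdX]  L2: P0=I P1=M P2=I  mem[L2]=10
10. P0: load  L3  bus=[BusRd]  L3: P0=S P1=O P2=I  mem[L3]=83
11. P2: load  L3  bus=[BusRd]  L3: P0=S P1=O P2=S  mem[L3]=83
12. P1: load  L1  bus=[BusRd]  L1: P0=O P1=S P2=I  mem[L1]=10
13. P2: store L3 := 36  bus=[BusUpgr,Flush]  L3: P0=I P1=I P2=M  mem[L3]=56
14. P0: load  L0  bus=[BusRd]  L0: P0=E P1=I P2=I  mem[L0]=50
15. P1: load  L4  bus=[BusRd]  L4: P0=O P1=S P2=I  mem[L4]=60
16. P0: load  L2  bus=[BusRd]  L2: P0=S P1=O P2=I  mem[L2]=10
17. P0: store L3 := 85  bus=[BusRdX,Flush]  L3: P0=M P1=I P2=I  mem[L3]=36
18. P2: load  L3  bus=[BusRd]  L3: P0=O P1=I P2=S  mem[L3]=36
19. P0: load  L3  bus=[-]  L3: P0=O P1=I P2=S  mem[L3]=36
20. P1: load  L3  bus=[BusRd]  L3: P0=O P1=S P2=S  mem[L3]=36
21. P0: store L3 := 83  bus=[BusUpgr]  L3: P0=M P1=I P2=I  mem[L3]=36
22. P2: load  L3  bus=[BusRd]  L3: P0=O P1=I P2=S  mem[L3]=36
23. P0: load  L3  bus=[-]  L3: P0=O P1=I P2=S  mem[L3]=36
24. P0: load  L0  bus=[-]  L0: P0=E P1=I P2=I  mem[L0]=50
25. P0: load  L3  bus=[-]  L3: P0=O P1=I P2=S  mem[L3]=36
26. P0: store L0 := 5  bus=[-]  L0: P0=M P1=I P2=I  mem[L0]=50
27. P2: store L1 := 25  bus=[BusRdX,Flush]  L1: P0=I P1=I P2=M  mem[L1]=98
28. P0: store L3 := 55  bus=[BusUpgr]  L3: P0=M P1=I P2=I  mem[L3]=36
29. P0: load  L4  bus=[-]  L4: P0=O P1=S P2=I  mem[L4]=60
30. P1: store L2 := 57  bus=[BusUpgr]  L2: P0=I P1=M P2=I  mem[L2]=10

bus = BusRdX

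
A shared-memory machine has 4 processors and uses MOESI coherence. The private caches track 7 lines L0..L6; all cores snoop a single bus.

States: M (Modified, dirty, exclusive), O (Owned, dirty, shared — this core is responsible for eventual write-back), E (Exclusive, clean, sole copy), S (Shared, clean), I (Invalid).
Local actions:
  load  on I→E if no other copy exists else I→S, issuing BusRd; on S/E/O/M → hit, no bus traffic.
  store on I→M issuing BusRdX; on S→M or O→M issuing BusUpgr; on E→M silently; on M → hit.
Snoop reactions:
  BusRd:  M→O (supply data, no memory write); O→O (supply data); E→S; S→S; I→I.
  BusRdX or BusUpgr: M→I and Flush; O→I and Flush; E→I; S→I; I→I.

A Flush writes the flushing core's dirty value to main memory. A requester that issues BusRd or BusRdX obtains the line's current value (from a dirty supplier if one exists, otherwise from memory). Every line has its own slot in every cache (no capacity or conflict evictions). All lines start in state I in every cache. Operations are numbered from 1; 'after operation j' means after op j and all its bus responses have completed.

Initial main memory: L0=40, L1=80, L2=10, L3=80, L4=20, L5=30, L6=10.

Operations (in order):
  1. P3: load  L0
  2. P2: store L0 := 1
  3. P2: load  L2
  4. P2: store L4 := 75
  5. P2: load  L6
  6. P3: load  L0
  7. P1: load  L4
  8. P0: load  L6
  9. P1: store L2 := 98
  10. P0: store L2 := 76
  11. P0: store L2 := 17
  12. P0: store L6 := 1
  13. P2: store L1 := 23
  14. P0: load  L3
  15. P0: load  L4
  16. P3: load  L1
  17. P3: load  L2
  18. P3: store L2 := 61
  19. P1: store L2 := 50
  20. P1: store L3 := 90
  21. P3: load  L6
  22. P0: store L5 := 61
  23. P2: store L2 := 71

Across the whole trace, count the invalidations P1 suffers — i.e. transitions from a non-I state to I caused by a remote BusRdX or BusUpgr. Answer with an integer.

[1] P3: load  L0 | P0:I, P1:I, P2:I, P3:E(40) | bus: BusRd
[2] P2: store L0 := 1 | P0:I, P1:I, P2:M(1), P3:I | bus: BusRdX
[3] P2: load  L2 | P0:I, P1:I, P2:E(10), P3:I | bus: BusRd
[4] P2: store L4 := 75 | P0:I, P1:I, P2:M(75), P3:I | bus: BusRdX
[5] P2: load  L6 | P0:I, P1:I, P2:E(10), P3:I | bus: BusRd
[6] P3: load  L0 | P0:I, P1:I, P2:O(1), P3:S(1) | bus: BusRd
[7] P1: load  L4 | P0:I, P1:S(75), P2:O(75), P3:I | bus: BusRd
[8] P0: load  L6 | P0:S(10), P1:I, P2:S(10), P3:I | bus: BusRd
[9] P1: store L2 := 98 | P0:I, P1:M(98), P2:I, P3:I | bus: BusRdX
[10] P0: store L2 := 76 | P0:M(76), P1:I, P2:I, P3:I | bus: BusRdX,Flush
[11] P0: store L2 := 17 | P0:M(17), P1:I, P2:I, P3:I | bus: none
[12] P0: store L6 := 1 | P0:M(1), P1:I, P2:I, P3:I | bus: BusUpgr
[13] P2: store L1 := 23 | P0:I, P1:I, P2:M(23), P3:I | bus: BusRdX
[14] P0: load  L3 | P0:E(80), P1:I, P2:I, P3:I | bus: BusRd
[15] P0: load  L4 | P0:S(75), P1:S(75), P2:O(75), P3:I | bus: BusRd
[16] P3: load  L1 | P0:I, P1:I, P2:O(23), P3:S(23) | bus: BusRd
[17] P3: load  L2 | P0:O(17), P1:I, P2:I, P3:S(17) | bus: BusRd
[18] P3: store L2 := 61 | P0:I, P1:I, P2:I, P3:M(61) | bus: BusUpgr,Flush
[19] P1: store L2 := 50 | P0:I, P1:M(50), P2:I, P3:I | bus: BusRdX,Flush
[20] P1: store L3 := 90 | P0:I, P1:M(90), P2:I, P3:I | bus: BusRdX
[21] P3: load  L6 | P0:O(1), P1:I, P2:I, P3:S(1) | bus: BusRd
[22] P0: store L5 := 61 | P0:M(61), P1:I, P2:I, P3:I | bus: BusRdX
[23] P2: store L2 := 71 | P0:I, P1:I, P2:M(71), P3:I | bus: BusRdX,Flush

invalidations = 2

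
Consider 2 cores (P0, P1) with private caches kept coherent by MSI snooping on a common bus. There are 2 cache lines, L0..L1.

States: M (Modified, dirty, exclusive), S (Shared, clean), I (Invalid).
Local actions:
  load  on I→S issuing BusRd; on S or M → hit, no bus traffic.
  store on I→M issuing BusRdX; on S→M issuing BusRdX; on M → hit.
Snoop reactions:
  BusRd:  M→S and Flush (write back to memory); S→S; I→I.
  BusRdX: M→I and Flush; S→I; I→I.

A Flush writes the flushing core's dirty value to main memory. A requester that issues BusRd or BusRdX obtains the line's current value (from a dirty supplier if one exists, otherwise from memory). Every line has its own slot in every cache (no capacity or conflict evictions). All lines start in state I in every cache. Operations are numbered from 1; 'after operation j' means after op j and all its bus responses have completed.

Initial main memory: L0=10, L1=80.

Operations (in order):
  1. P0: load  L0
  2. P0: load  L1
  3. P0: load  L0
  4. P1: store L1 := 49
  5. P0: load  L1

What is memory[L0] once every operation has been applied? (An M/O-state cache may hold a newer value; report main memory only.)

memory[L0] = 10

[1] P0: load  L0 | P0:S(10), P1:I | bus: BusRd
[2] P0: load  L1 | P0:S(80), P1:I | bus: BusRd
[3] P0: load  L0 | P0:S(10), P1:I | bus: none
[4] P1: store L1 := 49 | P0:I, P1:M(49) | bus: BusRdX
[5] P0: load  L1 | P0:S(49), P1:S(49) | bus: BusRd,Flush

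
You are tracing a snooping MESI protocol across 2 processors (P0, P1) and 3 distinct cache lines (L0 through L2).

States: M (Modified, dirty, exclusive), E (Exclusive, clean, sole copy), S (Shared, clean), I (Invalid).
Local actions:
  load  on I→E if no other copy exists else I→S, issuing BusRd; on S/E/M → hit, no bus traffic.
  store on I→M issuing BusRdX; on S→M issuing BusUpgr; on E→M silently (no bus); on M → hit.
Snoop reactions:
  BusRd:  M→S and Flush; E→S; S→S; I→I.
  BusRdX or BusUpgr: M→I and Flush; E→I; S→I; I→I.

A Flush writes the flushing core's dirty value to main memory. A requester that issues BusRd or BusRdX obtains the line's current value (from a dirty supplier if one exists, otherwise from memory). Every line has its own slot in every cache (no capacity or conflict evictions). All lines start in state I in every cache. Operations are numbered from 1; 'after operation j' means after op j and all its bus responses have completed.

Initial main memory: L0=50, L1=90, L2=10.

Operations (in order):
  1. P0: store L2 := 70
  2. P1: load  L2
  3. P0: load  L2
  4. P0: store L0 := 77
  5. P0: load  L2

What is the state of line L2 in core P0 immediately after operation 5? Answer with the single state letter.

[1] P0: store L2 := 70 | P0:M(70), P1:I | bus: BusRdX
[2] P1: load  L2 | P0:S(70), P1:S(70) | bus: BusRd,Flush
[3] P0: load  L2 | P0:S(70), P1:S(70) | bus: none
[4] P0: store L0 := 77 | P0:M(77), P1:I | bus: BusRdX
[5] P0: load  L2 | P0:S(70), P1:S(70) | bus: none

state = S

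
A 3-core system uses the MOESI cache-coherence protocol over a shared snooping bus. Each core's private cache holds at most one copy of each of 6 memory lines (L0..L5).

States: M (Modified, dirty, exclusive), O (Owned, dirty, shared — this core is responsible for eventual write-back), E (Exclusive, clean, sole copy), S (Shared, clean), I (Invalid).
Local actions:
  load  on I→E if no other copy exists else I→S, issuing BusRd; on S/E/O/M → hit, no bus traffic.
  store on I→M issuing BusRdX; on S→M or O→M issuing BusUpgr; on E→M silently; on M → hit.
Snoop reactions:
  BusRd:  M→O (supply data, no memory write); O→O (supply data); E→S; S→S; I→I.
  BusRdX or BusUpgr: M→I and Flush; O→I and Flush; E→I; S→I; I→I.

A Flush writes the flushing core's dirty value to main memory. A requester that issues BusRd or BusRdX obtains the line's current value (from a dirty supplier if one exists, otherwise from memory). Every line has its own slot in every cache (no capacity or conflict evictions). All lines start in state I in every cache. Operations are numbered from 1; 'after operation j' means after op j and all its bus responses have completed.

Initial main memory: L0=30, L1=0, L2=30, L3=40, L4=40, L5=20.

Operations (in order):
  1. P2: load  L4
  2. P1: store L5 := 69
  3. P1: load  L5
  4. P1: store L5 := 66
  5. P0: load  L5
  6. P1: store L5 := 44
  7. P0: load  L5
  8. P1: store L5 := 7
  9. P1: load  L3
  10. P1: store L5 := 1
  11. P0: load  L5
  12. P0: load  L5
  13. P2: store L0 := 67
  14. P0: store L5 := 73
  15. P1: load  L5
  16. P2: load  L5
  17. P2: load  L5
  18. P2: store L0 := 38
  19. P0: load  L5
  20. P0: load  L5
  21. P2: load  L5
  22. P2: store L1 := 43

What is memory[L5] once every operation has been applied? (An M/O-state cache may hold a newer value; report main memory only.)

memory[L5] = 1

[1] P2: load  L4 | P0:I, P1:I, P2:E(40) | bus: BusRd
[2] P1: store L5 := 69 | P0:I, P1:M(69), P2:I | bus: BusRdX
[3] P1: load  L5 | P0:I, P1:M(69), P2:I | bus: none
[4] P1: store L5 := 66 | P0:I, P1:M(66), P2:I | bus: none
[5] P0: load  L5 | P0:S(66), P1:O(66), P2:I | bus: BusRd
[6] P1: store L5 := 44 | P0:I, P1:M(44), P2:I | bus: BusUpgr
[7] P0: load  L5 | P0:S(44), P1:O(44), P2:I | bus: BusRd
[8] P1: store L5 := 7 | P0:I, P1:M(7), P2:I | bus: BusUpgr
[9] P1: load  L3 | P0:I, P1:E(40), P2:I | bus: BusRd
[10] P1: store L5 := 1 | P0:I, P1:M(1), P2:I | bus: none
[11] P0: load  L5 | P0:S(1), P1:O(1), P2:I | bus: BusRd
[12] P0: load  L5 | P0:S(1), P1:O(1), P2:I | bus: none
[13] P2: store L0 := 67 | P0:I, P1:I, P2:M(67) | bus: BusRdX
[14] P0: store L5 := 73 | P0:M(73), P1:I, P2:I | bus: BusUpgr,Flush
[15] P1: load  L5 | P0:O(73), P1:S(73), P2:I | bus: BusRd
[16] P2: load  L5 | P0:O(73), P1:S(73), P2:S(73) | bus: BusRd
[17] P2: load  L5 | P0:O(73), P1:S(73), P2:S(73) | bus: none
[18] P2: store L0 := 38 | P0:I, P1:I, P2:M(38) | bus: none
[19] P0: load  L5 | P0:O(73), P1:S(73), P2:S(73) | bus: none
[20] P0: load  L5 | P0:O(73), P1:S(73), P2:S(73) | bus: none
[21] P2: load  L5 | P0:O(73), P1:S(73), P2:S(73) | bus: none
[22] P2: store L1 := 43 | P0:I, P1:I, P2:M(43) | bus: BusRdX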